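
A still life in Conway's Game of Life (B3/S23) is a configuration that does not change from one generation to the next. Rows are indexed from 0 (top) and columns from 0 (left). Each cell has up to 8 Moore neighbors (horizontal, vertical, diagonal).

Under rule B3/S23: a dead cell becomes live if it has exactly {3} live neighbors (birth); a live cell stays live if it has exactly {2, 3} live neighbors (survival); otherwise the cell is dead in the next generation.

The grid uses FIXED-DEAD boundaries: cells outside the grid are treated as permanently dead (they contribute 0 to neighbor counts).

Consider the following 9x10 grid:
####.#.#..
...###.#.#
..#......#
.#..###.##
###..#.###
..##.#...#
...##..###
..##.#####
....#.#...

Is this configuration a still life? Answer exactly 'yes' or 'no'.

Compute generation 1 and compare to generation 0 (given above):
Generation 1:
.###.#..#.
.....#....
..#....#.#
#..####...
#......#..
.....#....
..........
..#......#
...##.#.#.
Cell (0,0) differs: gen0=1 vs gen1=0 -> NOT a still life.

Answer: no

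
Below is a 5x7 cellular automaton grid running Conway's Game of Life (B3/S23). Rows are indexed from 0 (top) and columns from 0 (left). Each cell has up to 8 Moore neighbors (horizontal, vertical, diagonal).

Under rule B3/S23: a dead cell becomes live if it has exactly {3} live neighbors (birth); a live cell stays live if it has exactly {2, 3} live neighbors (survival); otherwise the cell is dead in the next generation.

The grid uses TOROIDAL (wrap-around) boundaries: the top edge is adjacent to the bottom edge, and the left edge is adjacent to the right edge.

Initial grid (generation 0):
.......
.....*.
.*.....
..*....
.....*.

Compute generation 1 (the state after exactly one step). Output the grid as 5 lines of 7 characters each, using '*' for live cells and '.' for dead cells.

Simulating step by step:
Generation 0 (given above): 4 live cells
Generation 1: 0 live cells
(generation 1 grid is the final answer)

Answer: .......
.......
.......
.......
.......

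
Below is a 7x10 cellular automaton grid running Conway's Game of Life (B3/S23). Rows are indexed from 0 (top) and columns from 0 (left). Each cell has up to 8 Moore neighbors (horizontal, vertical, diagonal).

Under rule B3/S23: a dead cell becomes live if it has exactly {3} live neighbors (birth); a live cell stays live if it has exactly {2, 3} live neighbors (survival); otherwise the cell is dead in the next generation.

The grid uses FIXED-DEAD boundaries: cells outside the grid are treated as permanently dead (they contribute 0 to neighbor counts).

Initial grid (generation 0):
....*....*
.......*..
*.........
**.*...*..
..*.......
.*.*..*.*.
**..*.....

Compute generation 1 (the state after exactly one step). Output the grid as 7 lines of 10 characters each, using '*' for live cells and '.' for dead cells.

Simulating step by step:
Generation 0 (given above): 16 live cells
Generation 1: 14 live cells
(generation 1 grid is the final answer)

Answer: ..........
..........
**........
***.......
*..*...*..
**.*......
***.......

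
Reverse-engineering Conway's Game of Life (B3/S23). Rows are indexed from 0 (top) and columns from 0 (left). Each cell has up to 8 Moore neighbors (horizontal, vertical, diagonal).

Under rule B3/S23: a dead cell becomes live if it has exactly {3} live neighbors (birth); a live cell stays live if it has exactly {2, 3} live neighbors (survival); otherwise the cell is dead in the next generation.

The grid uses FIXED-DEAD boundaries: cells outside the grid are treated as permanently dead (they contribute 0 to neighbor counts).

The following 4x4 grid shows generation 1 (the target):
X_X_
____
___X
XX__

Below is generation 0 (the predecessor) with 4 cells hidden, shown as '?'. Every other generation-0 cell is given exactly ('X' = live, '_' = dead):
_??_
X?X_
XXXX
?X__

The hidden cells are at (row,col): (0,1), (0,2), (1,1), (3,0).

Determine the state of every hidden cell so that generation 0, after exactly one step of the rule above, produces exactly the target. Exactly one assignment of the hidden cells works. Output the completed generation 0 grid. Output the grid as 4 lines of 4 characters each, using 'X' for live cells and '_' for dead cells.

Answer: _XX_
XXX_
XXXX
_X__

Derivation:
Hidden generation-0 cells (in order): (0,1), (0,2), (1,1), (3,0).
A hidden cell only influences target cells in its own 3x3 neighborhood. Try each of the 2^4 = 16 assignments, step the completed generation 0 forward once under B3/S23, and compare with the target:
  (0,1)=_ (0,2)=_ (1,1)=_ (3,0)=_ -> step gives (0,0)='_' but target has 'X' -> reject
  (0,1)=_ (0,2)=_ (1,1)=_ (3,0)=X -> step gives (0,0)='_' but target has 'X' -> reject
  (0,1)=_ (0,2)=_ (1,1)=X (3,0)=_ -> step gives (0,0)='_' but target has 'X' -> reject
  (0,1)=_ (0,2)=_ (1,1)=X (3,0)=X -> step gives (0,0)='_' but target has 'X' -> reject
  (0,1)=_ (0,2)=X (1,1)=_ (3,0)=_ -> step gives (0,0)='_' but target has 'X' -> reject
  (0,1)=_ (0,2)=X (1,1)=_ (3,0)=X -> step gives (0,0)='_' but target has 'X' -> reject
  (0,1)=_ (0,2)=X (1,1)=X (3,0)=_ -> step gives (0,0)='_' but target has 'X' -> reject
  (0,1)=_ (0,2)=X (1,1)=X (3,0)=X -> step gives (0,0)='_' but target has 'X' -> reject
  (0,1)=X (0,2)=_ (1,1)=_ (3,0)=_ -> step gives (0,0)='_' but target has 'X' -> reject
  (0,1)=X (0,2)=_ (1,1)=_ (3,0)=X -> step gives (0,0)='_' but target has 'X' -> reject
  (0,1)=X (0,2)=_ (1,1)=X (3,0)=_ -> step gives (0,1)='X' but target has '_' -> reject
  (0,1)=X (0,2)=_ (1,1)=X (3,0)=X -> step gives (0,1)='X' but target has '_' -> reject
  (0,1)=X (0,2)=X (1,1)=_ (3,0)=_ -> step gives (0,0)='_' but target has 'X' -> reject
  (0,1)=X (0,2)=X (1,1)=_ (3,0)=X -> step gives (0,0)='_' but target has 'X' -> reject
  (0,1)=X (0,2)=X (1,1)=X (3,0)=_ -> step reproduces the target at every cell -> ACCEPT
  (0,1)=X (0,2)=X (1,1)=X (3,0)=X -> step gives (3,1)='_' but target has 'X' -> reject
Unique solution: (0,1)=live, (0,2)=live, (1,1)=live, (3,0)=dead.
Check: live-neighbor counts of every cell in the completed generation 0:
3432
4764
4652
3342
Applying B3/S23 to generation 0 with these counts gives:
X_X_
____
___X
XX__
which matches the target exactly.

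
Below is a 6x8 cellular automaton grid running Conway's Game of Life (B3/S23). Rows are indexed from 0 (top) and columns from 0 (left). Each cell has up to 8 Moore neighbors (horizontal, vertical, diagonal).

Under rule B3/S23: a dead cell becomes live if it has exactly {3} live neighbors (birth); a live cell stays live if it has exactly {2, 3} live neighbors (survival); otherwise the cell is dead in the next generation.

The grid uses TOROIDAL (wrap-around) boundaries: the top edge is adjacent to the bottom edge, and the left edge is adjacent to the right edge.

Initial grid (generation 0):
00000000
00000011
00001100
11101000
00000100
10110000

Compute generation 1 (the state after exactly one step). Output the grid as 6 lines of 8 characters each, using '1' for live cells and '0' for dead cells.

Simulating step by step:
Generation 0 (given above): 12 live cells
Generation 1: 15 live cells
(generation 1 grid is the final answer)

Answer: 00000001
00000110
11011111
01011000
10001000
00000000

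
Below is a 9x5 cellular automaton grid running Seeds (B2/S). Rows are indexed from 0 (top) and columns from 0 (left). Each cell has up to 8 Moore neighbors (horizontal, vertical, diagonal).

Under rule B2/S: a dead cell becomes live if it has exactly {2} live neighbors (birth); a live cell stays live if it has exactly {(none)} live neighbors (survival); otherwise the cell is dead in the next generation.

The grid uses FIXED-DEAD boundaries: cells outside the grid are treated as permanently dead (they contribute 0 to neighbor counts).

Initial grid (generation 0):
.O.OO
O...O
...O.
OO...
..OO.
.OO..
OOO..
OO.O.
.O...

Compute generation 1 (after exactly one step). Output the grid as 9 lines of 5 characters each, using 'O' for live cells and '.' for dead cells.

Answer: O.O..
.O...
..O.O
....O
.....
.....
.....
.....
.....

Derivation:
Simulating step by step:
Generation 0 (given above): 19 live cells
Generation 1: 6 live cells
(generation 1 grid is the final answer)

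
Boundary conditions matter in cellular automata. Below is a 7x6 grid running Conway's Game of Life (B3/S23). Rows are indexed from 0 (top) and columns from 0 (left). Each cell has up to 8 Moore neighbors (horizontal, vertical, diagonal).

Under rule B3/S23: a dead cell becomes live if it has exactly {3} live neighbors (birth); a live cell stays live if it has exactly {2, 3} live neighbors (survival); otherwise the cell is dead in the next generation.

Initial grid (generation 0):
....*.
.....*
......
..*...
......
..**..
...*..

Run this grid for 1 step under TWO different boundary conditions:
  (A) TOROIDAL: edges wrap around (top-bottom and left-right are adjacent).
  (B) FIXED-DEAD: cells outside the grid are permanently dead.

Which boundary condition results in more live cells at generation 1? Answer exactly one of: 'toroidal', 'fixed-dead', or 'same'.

Under TOROIDAL boundary, generation 1:
....*.
......
......
......
..**..
..**..
..***.
Population = 8

Under FIXED-DEAD boundary, generation 1:
......
......
......
......
..**..
..**..
..**..
Population = 6

Comparison: toroidal=8, fixed-dead=6 -> toroidal

Answer: toroidal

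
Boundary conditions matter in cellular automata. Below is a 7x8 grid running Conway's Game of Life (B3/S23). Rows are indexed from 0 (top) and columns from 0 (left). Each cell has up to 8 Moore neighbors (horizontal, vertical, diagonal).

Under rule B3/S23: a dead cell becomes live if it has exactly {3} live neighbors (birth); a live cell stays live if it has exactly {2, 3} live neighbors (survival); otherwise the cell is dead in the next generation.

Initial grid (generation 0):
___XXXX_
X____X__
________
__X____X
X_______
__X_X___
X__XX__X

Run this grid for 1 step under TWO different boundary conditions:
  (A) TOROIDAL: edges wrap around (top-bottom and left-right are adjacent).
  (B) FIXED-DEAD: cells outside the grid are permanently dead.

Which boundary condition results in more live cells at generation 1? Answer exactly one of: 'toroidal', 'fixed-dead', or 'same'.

Under TOROIDAL boundary, generation 1:
X__X__X_
_____XX_
________
________
_X_X____
XX__X__X
__X___XX
Population = 14

Under FIXED-DEAD boundary, generation 1:
____XXX_
_____XX_
________
________
_X_X____
_X__X___
___XX___
Population = 11

Comparison: toroidal=14, fixed-dead=11 -> toroidal

Answer: toroidal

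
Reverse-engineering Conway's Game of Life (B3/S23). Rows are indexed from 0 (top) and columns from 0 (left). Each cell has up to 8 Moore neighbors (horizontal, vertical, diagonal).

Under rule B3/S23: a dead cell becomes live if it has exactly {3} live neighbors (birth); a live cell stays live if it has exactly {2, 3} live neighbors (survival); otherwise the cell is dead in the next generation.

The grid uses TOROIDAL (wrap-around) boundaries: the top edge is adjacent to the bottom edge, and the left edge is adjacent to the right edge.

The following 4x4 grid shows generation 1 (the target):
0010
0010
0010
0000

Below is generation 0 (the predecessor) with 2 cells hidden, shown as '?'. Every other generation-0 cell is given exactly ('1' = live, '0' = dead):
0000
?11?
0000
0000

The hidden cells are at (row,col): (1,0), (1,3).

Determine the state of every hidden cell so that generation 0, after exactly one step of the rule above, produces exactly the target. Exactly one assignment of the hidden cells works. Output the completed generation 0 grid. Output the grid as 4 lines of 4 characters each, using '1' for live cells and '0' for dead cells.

Answer: 0000
0111
0000
0000

Derivation:
Hidden generation-0 cells (in order): (1,0), (1,3).
A hidden cell only influences target cells in its own 3x3 neighborhood. Try each of the 2^2 = 4 assignments, step the completed generation 0 forward once under B3/S23, and compare with the target:
  (1,0)=0 (1,3)=0 -> step gives (0,2)='0' but target has '1' -> reject
  (1,0)=0 (1,3)=1 -> step reproduces the target at every cell -> ACCEPT
  (1,0)=1 (1,3)=0 -> step gives (0,1)='1' but target has '0' -> reject
  (1,0)=1 (1,3)=1 -> step gives (0,0)='1' but target has '0' -> reject
Unique solution: (1,0)=dead, (1,3)=live.
Check: live-neighbor counts of every cell in the completed generation 0:
2232
2121
2232
0000
Applying B3/S23 to generation 0 with these counts gives:
0010
0010
0010
0000
which matches the target exactly.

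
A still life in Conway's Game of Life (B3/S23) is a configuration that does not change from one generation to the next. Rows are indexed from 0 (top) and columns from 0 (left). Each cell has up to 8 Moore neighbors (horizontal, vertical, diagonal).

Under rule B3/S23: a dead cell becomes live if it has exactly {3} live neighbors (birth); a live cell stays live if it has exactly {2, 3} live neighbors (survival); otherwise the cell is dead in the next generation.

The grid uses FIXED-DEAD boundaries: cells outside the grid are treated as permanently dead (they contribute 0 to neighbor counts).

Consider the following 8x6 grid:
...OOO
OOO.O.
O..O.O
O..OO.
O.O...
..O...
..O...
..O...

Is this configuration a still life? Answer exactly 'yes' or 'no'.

Answer: no

Derivation:
Compute generation 1 and compare to generation 0 (given above):
Generation 1:
.OOOOO
OOO...
O....O
O.OOO.
..O...
..OO..
.OOO..
......
Cell (0,1) differs: gen0=0 vs gen1=1 -> NOT a still life.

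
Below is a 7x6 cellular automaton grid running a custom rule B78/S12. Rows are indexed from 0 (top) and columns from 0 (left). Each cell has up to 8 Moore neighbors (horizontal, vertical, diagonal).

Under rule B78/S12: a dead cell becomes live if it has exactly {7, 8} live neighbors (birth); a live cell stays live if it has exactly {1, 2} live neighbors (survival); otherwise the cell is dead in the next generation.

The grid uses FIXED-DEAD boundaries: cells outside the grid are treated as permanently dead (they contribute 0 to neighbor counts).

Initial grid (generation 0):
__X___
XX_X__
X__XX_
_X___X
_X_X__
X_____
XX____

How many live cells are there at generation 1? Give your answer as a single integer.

Answer: 8

Derivation:
Simulating step by step:
Generation 0 (given above): 14 live cells
Generation 1: 8 live cells
__X___
X_____
___X__
_X___X
_X____
______
XX____
Population at generation 1: 8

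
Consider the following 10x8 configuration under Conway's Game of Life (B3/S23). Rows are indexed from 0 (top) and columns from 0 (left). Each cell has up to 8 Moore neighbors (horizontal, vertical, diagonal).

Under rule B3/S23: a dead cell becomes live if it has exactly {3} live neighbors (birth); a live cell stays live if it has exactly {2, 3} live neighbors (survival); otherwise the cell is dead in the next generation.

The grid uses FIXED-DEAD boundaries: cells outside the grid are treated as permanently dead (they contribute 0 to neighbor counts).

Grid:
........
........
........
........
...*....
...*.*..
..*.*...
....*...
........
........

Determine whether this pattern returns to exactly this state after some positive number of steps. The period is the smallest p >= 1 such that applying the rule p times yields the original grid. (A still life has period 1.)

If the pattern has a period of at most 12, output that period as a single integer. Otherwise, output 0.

Simulating and comparing each generation to the original:
Gen 0 (original, given above): 6 live cells
Gen 1: 6 live cells, differs from original
Gen 2: 6 live cells, MATCHES original -> period = 2

Answer: 2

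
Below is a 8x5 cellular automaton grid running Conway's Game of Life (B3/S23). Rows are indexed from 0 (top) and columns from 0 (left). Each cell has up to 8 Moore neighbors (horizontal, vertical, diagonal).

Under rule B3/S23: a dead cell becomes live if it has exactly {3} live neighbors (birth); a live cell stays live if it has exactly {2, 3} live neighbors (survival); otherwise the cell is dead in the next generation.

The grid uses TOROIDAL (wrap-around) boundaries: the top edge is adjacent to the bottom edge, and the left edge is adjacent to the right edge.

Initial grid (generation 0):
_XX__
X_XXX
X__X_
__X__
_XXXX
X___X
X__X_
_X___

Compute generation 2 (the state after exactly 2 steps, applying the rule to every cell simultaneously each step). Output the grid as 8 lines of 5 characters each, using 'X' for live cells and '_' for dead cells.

Simulating step by step:
Generation 0 (given above): 18 live cells
Generation 1: 11 live cells
____X
X____
X____
X____
_XX_X
_____
XX___
XX___
Generation 2: 16 live cells
(generation 2 grid is the final answer)

Answer: _X__X
X___X
XX__X
X___X
XX___
__X__
XX___
_X__X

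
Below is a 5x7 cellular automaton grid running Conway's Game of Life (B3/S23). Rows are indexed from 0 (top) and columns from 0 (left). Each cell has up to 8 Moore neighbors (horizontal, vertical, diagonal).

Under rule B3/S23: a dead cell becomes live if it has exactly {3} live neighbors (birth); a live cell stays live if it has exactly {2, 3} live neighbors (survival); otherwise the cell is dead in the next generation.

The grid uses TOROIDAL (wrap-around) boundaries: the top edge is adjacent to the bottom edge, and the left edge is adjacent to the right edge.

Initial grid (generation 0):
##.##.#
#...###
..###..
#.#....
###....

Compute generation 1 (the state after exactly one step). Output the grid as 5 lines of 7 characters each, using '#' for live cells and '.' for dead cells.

Simulating step by step:
Generation 0 (given above): 17 live cells
Generation 1: 6 live cells
(generation 1 grid is the final answer)

Answer: ...##..
.......
#.#.#..
#......
.......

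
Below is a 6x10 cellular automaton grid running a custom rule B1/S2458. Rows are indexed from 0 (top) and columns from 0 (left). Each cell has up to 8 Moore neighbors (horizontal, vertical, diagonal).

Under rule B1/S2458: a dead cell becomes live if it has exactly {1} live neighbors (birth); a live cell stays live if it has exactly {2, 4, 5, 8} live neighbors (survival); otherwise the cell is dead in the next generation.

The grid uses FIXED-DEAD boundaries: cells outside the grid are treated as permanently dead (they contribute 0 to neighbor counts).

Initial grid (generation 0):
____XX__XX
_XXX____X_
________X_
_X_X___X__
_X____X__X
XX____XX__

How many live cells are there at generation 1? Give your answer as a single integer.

Simulating step by step:
Generation 0 (given above): 19 live cells
Generation 1: 21 live cells
X___X_X_XX
X_XX__X___
______X_X_
____XX_X__
___XX_____
XX____XX_X
Population at generation 1: 21

Answer: 21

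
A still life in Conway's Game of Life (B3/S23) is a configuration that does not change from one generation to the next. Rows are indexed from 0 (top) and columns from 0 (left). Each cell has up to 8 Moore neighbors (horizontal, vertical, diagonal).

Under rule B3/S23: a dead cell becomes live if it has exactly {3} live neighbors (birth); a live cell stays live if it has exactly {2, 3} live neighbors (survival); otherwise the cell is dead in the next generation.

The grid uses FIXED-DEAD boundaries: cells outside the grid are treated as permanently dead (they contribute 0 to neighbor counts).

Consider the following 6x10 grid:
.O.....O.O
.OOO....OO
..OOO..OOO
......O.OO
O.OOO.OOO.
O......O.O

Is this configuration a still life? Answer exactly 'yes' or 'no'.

Compute generation 1 and compare to generation 0 (given above):
Generation 1:
.O.......O
.O..O.....
.O..O.....
.O....O...
.O.O.OO...
.O.O..OO..
Cell (0,7) differs: gen0=1 vs gen1=0 -> NOT a still life.

Answer: no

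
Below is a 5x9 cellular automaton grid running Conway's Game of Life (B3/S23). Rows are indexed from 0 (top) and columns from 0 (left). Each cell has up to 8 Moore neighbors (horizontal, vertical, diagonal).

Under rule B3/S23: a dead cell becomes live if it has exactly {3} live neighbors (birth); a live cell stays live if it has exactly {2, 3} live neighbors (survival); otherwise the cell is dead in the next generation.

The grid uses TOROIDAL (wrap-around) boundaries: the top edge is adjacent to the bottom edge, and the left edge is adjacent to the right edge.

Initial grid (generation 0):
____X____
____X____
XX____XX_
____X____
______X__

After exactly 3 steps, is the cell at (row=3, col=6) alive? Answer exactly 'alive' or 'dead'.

Simulating step by step:
Generation 0 (given above): 8 live cells
Generation 1: 7 live cells
_____X___
_____X___
_____X___
_____XXX_
_____X___
Generation 2: 12 live cells
____XXX__
____XXX__
____XX___
____XX___
____XX___
Generation 3: 6 live cells
___X_____
___X_____
___X_____
___X__X__
___X_____

Cell (3,6) at generation 3: 1 -> alive

Answer: alive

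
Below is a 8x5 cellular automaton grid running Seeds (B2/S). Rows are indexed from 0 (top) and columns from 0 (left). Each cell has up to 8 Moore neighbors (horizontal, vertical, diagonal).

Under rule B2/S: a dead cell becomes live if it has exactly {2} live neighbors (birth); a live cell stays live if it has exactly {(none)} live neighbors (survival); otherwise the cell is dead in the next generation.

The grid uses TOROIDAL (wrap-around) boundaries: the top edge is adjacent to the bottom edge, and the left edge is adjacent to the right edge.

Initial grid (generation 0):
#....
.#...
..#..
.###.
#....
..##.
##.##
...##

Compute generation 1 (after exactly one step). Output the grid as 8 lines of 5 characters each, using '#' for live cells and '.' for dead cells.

Simulating step by step:
Generation 0 (given above): 15 live cells
Generation 1: 8 live cells
(generation 1 grid is the final answer)

Answer: .###.
#.#..
#....
#...#
.....
.....
.....
.....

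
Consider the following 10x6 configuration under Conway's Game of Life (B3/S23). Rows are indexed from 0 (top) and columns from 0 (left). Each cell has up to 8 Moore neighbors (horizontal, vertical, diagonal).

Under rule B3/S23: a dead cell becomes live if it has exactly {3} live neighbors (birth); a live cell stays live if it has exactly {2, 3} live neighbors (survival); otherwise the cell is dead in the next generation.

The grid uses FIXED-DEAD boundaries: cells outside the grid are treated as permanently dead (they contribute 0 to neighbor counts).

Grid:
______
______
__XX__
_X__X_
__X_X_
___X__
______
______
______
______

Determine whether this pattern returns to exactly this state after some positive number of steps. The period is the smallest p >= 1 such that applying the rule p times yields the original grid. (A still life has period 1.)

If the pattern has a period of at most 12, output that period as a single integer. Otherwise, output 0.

Simulating and comparing each generation to the original:
Gen 0 (original, given above): 7 live cells
Gen 1: 7 live cells, MATCHES original -> period = 1

Answer: 1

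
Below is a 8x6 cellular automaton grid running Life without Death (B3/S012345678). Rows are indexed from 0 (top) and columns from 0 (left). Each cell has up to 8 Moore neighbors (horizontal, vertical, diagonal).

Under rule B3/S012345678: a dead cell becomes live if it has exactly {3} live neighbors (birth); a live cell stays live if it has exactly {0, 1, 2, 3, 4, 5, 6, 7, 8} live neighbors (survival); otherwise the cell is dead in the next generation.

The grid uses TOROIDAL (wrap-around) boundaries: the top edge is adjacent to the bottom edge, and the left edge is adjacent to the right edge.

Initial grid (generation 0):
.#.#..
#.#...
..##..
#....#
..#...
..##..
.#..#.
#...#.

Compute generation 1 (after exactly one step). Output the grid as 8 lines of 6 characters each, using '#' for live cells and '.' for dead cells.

Simulating step by step:
Generation 0 (given above): 15 live cells
Generation 1: 32 live cells
(generation 1 grid is the final answer)

Answer: ####.#
#.#...
#.##.#
####.#
.###..
.###..
.##.##
######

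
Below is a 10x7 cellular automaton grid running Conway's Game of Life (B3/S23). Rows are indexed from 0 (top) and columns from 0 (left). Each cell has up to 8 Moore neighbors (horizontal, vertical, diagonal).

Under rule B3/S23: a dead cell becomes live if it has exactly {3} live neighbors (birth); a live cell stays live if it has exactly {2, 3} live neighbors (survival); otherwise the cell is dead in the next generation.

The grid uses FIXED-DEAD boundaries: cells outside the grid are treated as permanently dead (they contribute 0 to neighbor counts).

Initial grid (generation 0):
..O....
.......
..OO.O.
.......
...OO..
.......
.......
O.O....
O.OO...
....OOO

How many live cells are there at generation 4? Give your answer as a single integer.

Simulating step by step:
Generation 0 (given above): 14 live cells
Generation 1: 12 live cells
.......
..OO...
.......
..O....
.......
.......
.......
..OO...
..OOOO.
...OOO.
Generation 2: 6 live cells
.......
.......
..OO...
.......
.......
.......
.......
..O....
.....O.
..O..O.
Generation 3: 0 live cells
.......
.......
.......
.......
.......
.......
.......
.......
.......
.......
Generation 4: 0 live cells
.......
.......
.......
.......
.......
.......
.......
.......
.......
.......
Population at generation 4: 0

Answer: 0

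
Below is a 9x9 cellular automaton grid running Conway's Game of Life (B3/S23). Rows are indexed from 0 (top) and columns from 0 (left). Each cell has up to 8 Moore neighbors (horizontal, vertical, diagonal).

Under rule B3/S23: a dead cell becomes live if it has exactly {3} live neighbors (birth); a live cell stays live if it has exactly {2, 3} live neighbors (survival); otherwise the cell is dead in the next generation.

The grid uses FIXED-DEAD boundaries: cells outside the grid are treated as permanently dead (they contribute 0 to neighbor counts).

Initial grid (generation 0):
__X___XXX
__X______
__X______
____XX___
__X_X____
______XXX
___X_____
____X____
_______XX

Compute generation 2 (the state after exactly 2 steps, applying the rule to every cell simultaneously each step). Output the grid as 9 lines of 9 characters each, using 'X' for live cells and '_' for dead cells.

Simulating step by step:
Generation 0 (given above): 17 live cells
Generation 1: 15 live cells
_______X_
_XXX___X_
___X_____
____XX___
___XX_XX_
___X___X_
_______X_
_________
_________
Generation 2: 13 live cells
(generation 2 grid is the final answer)

Answer: __X______
__XX_____
___X_____
_____XX__
___X__XX_
___XX__XX
_________
_________
_________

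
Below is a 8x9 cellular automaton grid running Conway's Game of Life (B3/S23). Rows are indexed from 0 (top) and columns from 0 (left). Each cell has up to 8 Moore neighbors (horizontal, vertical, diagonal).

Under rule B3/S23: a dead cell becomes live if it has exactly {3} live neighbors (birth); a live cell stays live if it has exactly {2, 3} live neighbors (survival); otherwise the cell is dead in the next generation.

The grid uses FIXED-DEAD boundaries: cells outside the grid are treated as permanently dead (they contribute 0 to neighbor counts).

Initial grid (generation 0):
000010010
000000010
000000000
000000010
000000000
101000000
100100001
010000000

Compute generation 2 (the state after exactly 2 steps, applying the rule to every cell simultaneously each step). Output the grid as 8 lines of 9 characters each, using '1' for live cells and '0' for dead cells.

Answer: 000000000
000000000
000000000
000000000
000000000
010000000
010000000
000000000

Derivation:
Simulating step by step:
Generation 0 (given above): 10 live cells
Generation 1: 3 live cells
000000000
000000000
000000000
000000000
000000000
010000000
101000000
000000000
Generation 2: 2 live cells
(generation 2 grid is the final answer)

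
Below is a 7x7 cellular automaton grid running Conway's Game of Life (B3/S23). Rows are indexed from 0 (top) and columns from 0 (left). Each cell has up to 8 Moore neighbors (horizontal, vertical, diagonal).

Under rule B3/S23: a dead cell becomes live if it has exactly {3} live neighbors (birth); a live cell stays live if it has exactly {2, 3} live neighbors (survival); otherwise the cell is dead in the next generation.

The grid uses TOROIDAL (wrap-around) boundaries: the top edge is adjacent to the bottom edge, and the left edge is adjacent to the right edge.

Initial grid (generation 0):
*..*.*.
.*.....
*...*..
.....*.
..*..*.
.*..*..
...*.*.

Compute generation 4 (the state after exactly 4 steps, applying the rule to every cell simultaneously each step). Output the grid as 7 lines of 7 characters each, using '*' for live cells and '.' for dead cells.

Simulating step by step:
Generation 0 (given above): 13 live cells
Generation 1: 19 live cells
..*...*
**..*.*
.......
....***
....**.
..****.
..**.**
Generation 2: 12 live cells
..*.*..
**...**
....*..
....*.*
.......
..*....
.*....*
Generation 3: 12 live cells
..*....
**.****
....*..
.....*.
.......
.......
.***...
Generation 4: 15 live cells
(generation 4 grid is the final answer)

Answer: .....**
*******
*..*...
.......
.......
..*....
.***...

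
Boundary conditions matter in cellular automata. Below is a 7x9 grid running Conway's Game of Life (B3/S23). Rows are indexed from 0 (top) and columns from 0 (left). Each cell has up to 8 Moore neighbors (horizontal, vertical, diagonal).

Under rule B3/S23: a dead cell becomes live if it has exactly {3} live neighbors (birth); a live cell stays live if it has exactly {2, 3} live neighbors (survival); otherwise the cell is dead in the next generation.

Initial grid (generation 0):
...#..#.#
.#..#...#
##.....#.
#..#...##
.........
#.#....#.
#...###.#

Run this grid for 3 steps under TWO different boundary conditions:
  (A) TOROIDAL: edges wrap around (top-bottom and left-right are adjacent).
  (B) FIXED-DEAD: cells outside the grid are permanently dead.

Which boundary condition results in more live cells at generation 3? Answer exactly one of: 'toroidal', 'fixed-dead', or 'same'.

Under TOROIDAL boundary, generation 3:
...##..#.
#.#.....#
......###
......###
.......##
..#......
..#....#.
Population = 17

Under FIXED-DEAD boundary, generation 3:
.#.......
.#.....##
......###
.........
#.#......
#.#...#..
.#....#..
Population = 14

Comparison: toroidal=17, fixed-dead=14 -> toroidal

Answer: toroidal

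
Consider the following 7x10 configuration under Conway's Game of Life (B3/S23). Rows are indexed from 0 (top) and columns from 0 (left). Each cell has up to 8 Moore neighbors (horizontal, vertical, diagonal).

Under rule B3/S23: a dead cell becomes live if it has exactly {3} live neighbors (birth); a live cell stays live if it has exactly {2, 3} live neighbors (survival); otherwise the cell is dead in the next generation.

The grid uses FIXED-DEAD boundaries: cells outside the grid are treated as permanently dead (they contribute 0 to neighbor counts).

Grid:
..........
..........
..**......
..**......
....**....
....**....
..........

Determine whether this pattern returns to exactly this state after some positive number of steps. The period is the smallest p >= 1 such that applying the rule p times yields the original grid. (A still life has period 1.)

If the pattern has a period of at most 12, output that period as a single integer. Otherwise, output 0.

Answer: 2

Derivation:
Simulating and comparing each generation to the original:
Gen 0 (original, given above): 8 live cells
Gen 1: 6 live cells, differs from original
Gen 2: 8 live cells, MATCHES original -> period = 2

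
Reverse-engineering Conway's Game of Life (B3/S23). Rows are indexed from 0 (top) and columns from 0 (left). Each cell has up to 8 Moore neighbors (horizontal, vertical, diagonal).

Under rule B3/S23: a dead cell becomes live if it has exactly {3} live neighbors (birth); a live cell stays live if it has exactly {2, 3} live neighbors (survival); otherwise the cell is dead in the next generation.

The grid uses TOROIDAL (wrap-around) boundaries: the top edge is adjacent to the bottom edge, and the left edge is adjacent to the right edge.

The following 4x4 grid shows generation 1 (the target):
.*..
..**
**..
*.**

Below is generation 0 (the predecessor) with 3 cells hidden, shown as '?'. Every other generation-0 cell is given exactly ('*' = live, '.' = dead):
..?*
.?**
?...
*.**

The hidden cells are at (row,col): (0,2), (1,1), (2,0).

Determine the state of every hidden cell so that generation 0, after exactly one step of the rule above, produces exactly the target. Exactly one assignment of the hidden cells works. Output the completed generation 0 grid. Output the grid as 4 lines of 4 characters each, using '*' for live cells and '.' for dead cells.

Answer: ...*
..**
....
*.**

Derivation:
Hidden generation-0 cells (in order): (0,2), (1,1), (2,0).
A hidden cell only influences target cells in its own 3x3 neighborhood. Try each of the 2^3 = 8 assignments, step the completed generation 0 forward once under B3/S23, and compare with the target:
  (0,2)=. (1,1)=. (2,0)=. -> step reproduces the target at every cell -> ACCEPT
  (0,2)=. (1,1)=. (2,0)=* -> step gives (1,0)='*' but target has '.' -> reject
  (0,2)=. (1,1)=* (2,0)=. -> step gives (0,1)='.' but target has '*' -> reject
  (0,2)=. (1,1)=* (2,0)=* -> step gives (0,1)='.' but target has '*' -> reject
  (0,2)=* (1,1)=. (2,0)=. -> step gives (0,1)='.' but target has '*' -> reject
  (0,2)=* (1,1)=. (2,0)=* -> step gives (0,1)='.' but target has '*' -> reject
  (0,2)=* (1,1)=* (2,0)=. -> step gives (0,1)='.' but target has '*' -> reject
  (0,2)=* (1,1)=* (2,0)=* -> step gives (0,1)='.' but target has '*' -> reject
Unique solution: (0,2)=dead, (1,1)=dead, (2,0)=dead.
Check: live-neighbor counts of every cell in the completed generation 0:
4355
2122
3345
2223
Applying B3/S23 to generation 0 with these counts gives:
.*..
..**
**..
*.**
which matches the target exactly.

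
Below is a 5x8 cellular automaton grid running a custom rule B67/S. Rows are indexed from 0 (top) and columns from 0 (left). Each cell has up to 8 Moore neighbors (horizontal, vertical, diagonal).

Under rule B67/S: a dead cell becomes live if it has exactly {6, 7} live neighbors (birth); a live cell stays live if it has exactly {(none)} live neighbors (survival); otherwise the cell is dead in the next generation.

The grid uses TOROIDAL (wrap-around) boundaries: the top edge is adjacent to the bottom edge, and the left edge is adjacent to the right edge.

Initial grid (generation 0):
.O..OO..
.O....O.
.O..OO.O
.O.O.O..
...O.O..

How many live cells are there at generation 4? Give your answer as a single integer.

Answer: 0

Derivation:
Simulating step by step:
Generation 0 (given above): 14 live cells
Generation 1: 2 live cells
........
........
........
....O...
....O...
Generation 2: 0 live cells
........
........
........
........
........
Generation 3: 0 live cells
........
........
........
........
........
Generation 4: 0 live cells
........
........
........
........
........
Population at generation 4: 0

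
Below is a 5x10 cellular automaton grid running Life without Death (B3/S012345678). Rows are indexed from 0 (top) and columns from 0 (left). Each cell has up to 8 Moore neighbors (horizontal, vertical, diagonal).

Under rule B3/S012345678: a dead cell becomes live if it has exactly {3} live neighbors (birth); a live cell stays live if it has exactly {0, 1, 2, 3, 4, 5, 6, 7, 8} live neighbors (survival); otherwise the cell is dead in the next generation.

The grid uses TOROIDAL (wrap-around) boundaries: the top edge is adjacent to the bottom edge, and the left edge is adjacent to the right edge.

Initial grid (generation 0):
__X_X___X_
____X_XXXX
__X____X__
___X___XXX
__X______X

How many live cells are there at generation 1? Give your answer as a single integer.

Simulating step by step:
Generation 0 (given above): 16 live cells
Generation 1: 21 live cells
__X_XX__X_
____XXXXXX
__XX___X__
__XX___XXX
__X____X_X
Population at generation 1: 21

Answer: 21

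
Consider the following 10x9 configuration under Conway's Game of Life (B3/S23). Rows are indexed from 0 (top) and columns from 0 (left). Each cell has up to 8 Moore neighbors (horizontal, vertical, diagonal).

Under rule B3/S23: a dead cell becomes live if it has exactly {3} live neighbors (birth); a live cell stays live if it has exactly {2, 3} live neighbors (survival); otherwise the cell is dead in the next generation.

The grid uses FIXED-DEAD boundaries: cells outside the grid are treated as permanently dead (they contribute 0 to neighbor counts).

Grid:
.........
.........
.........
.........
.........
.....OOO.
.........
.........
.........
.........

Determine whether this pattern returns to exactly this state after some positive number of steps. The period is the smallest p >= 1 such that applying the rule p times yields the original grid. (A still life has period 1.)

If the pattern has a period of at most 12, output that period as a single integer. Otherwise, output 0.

Answer: 2

Derivation:
Simulating and comparing each generation to the original:
Gen 0 (original, given above): 3 live cells
Gen 1: 3 live cells, differs from original
Gen 2: 3 live cells, MATCHES original -> period = 2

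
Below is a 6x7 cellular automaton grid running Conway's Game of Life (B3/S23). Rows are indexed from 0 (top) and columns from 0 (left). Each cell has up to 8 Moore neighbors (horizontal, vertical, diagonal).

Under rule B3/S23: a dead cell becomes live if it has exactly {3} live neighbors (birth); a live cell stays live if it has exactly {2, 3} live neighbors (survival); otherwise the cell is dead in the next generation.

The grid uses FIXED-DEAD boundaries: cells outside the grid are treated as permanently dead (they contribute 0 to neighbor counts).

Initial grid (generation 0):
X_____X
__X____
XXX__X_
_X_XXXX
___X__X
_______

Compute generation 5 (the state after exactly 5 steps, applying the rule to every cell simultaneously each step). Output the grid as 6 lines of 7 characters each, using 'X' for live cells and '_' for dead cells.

Simulating step by step:
Generation 0 (given above): 14 live cells
Generation 1: 12 live cells
_______
X_X____
X____XX
XX_X__X
__XX__X
_______
Generation 2: 13 live cells
_______
_X_____
X_X__XX
XX_XX_X
_XXX___
_______
Generation 3: 15 live cells
_______
_X_____
X_XXXXX
X___X_X
XX_XX__
__X____
Generation 4: 21 live cells
_______
_XXXXX_
X_XXX_X
X_____X
XXXXXX_
_XXX___
Generation 5: 13 live cells
(generation 5 grid is the final answer)

Answer: __XXX__
_X___X_
X_____X
X_____X
X___XX_
X______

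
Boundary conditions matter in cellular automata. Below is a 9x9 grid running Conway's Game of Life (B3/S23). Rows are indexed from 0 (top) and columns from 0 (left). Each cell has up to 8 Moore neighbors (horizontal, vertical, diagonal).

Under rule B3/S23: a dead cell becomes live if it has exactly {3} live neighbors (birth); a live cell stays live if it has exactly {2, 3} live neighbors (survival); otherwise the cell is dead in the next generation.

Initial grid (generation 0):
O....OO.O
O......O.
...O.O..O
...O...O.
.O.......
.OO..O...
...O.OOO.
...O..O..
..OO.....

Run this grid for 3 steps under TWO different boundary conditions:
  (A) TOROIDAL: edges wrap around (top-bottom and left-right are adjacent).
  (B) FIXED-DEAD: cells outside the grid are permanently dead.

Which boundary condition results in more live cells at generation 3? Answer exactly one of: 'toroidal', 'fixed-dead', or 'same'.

Under TOROIDAL boundary, generation 3:
.........
.OOO.O.OO
...OO.OOO
...O...OO
.O.......
.O....O..
...O.OOO.
OO.O....O
...O....O
Population = 27

Under FIXED-DEAD boundary, generation 3:
.....OOO.
....O...O
...OO.OO.
...O...O.
.O.......
.O....O..
.......O.
.....O.O.
..OOOOO..
Population = 22

Comparison: toroidal=27, fixed-dead=22 -> toroidal

Answer: toroidal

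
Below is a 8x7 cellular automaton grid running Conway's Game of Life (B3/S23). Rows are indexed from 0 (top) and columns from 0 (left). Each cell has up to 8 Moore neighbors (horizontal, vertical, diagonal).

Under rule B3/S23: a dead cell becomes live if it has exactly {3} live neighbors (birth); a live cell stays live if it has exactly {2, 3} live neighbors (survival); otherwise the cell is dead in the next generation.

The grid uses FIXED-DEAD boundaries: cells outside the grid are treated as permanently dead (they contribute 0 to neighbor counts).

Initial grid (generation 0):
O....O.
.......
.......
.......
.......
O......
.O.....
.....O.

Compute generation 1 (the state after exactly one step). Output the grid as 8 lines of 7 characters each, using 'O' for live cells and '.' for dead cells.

Simulating step by step:
Generation 0 (given above): 5 live cells
Generation 1: 0 live cells
(generation 1 grid is the final answer)

Answer: .......
.......
.......
.......
.......
.......
.......
.......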